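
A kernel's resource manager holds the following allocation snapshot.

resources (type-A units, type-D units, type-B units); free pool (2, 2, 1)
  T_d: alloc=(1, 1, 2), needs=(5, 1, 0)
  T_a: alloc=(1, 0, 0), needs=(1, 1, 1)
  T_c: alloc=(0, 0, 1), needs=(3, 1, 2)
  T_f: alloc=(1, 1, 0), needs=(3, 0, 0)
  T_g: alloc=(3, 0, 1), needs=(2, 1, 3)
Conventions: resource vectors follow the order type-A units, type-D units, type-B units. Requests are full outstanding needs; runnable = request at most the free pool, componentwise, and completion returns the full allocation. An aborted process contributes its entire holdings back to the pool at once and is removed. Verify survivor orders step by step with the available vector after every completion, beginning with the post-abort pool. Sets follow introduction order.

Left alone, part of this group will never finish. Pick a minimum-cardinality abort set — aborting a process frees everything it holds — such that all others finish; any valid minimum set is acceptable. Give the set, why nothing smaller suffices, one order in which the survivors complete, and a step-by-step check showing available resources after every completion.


Abort T_g.
Key observation: no ordering could ever have run T_c before the abort of T_g; with (3, 0, 1) back in the pool it fits at step 2.
No smaller set exists: with zero aborts the deadlock remains.
The survivors complete as T_a, T_c, T_f, T_d. Check, step by step (starting from the post-abort pool):
  pool = (5, 2, 2)
  T_a needs (1, 1, 1) <= (5, 2, 2) -> finishes; pool += (1, 0, 0) = (6, 2, 2)
  T_c needs (3, 1, 2) <= (6, 2, 2) -> finishes; pool += (0, 0, 1) = (6, 2, 3)
  T_f needs (3, 0, 0) <= (6, 2, 3) -> finishes; pool += (1, 1, 0) = (7, 3, 3)
  T_d needs (5, 1, 0) <= (7, 3, 3) -> finishes; pool += (1, 1, 2) = (8, 4, 5)


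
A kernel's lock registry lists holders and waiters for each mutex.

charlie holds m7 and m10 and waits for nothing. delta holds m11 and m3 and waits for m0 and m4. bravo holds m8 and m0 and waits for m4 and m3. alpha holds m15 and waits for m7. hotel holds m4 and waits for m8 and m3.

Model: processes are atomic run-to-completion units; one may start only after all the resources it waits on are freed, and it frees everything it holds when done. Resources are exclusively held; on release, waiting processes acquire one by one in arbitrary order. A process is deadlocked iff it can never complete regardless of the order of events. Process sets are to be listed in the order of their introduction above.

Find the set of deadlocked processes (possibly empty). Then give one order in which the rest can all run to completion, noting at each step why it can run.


Deadlocked: delta, bravo and hotel.
Key observation: along delta -> bravo -> delta, each member waits on what the next one holds — a deadlock; hotel is caught in further circular waits.
A valid finishing order for the others: charlie, alpha.
Walking it through:
  charlie waits on nothing -> runs at once and releases m7 and m10
  run alpha (all its waits — m7 — are resolved); releases m15


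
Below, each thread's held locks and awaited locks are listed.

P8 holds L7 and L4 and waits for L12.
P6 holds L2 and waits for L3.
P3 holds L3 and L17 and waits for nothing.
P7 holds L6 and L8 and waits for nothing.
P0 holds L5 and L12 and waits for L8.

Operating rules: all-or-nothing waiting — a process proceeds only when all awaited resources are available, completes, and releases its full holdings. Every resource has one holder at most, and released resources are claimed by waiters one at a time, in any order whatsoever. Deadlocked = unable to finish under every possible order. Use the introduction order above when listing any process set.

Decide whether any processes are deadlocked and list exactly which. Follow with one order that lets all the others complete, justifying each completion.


Nothing here is deadlocked.
Key observation: although several processes wait, no cycle exists — each chain bottoms out at a free runner.
The rest can finish in the order P7, P3, P0, P6, P8.
Step-by-step check:
  P7: no waits; runs immediately, freeing L6 and L8
  P3: no waits; runs immediately, freeing L3 and L17
  P0 waits on L8 — all released -> runs and releases L5 and L12
  P6 waits on L3 — all released -> runs and releases L2
  P8 waits on L12 — all released -> runs and releases L7 and L4


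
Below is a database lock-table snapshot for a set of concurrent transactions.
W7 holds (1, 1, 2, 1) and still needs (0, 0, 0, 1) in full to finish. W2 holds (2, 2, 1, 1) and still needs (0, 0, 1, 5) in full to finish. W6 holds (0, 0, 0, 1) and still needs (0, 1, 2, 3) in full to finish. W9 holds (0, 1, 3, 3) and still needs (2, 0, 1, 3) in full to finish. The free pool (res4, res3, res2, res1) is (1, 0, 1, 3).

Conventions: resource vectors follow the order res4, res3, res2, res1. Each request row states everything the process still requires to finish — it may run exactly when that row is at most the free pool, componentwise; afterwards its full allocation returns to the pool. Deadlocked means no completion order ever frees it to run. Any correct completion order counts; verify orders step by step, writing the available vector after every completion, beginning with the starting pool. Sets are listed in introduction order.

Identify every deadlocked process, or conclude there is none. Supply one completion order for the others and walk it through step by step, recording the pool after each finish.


Nothing here is deadlocked.
Key observation: no deadlock: W7 fits now, and the freed resources carry the rest through.
One completion order for the rest: W7, W9, W6, W2. Check, step by step:
  pool = (1, 0, 1, 3)
  W7: need (0, 0, 0, 1) fits (1, 0, 1, 3); releases (1, 1, 2, 1), pool now (2, 1, 3, 4)
  W9: need (2, 0, 1, 3) fits (2, 1, 3, 4); releases (0, 1, 3, 3), pool now (2, 2, 6, 7)
  W6: need (0, 1, 2, 3) fits (2, 2, 6, 7); releases (0, 0, 0, 1), pool now (2, 2, 6, 8)
  W2: need (0, 0, 1, 5) fits (2, 2, 6, 8); releases (2, 2, 1, 1), pool now (4, 4, 7, 9)


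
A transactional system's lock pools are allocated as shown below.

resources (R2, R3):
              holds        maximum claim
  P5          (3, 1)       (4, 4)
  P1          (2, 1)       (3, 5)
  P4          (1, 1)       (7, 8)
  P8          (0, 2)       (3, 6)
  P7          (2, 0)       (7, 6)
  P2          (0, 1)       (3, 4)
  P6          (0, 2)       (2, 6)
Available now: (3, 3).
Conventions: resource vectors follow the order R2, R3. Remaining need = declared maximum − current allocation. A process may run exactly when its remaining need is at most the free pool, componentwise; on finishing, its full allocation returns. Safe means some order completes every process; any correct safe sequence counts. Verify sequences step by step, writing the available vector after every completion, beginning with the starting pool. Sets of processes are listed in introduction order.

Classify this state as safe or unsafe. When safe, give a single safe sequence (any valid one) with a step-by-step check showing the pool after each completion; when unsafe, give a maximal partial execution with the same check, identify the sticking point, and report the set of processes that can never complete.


SAFE, for example via the order P5, P2, P8, P6, P4, P1, P7.
Key observation: at P5 the run first touches a limit — (1, 3) against (3, 3), exact on a resource it actually requests.
Walking it through:
  pool = (3, 3)
  P5 needs (1, 3) <= (3, 3) -> finishes; pool += (3, 1) = (6, 4)
  P2 needs (3, 3) <= (6, 4) -> finishes; pool += (0, 1) = (6, 5)
  P8 needs (3, 4) <= (6, 5) -> finishes; pool += (0, 2) = (6, 7)
  P6 needs (2, 4) <= (6, 7) -> finishes; pool += (0, 2) = (6, 9)
  P4 needs (6, 7) <= (6, 9) -> finishes; pool += (1, 1) = (7, 10)
  P1 needs (1, 4) <= (7, 10) -> finishes; pool += (2, 1) = (9, 11)
  P7 needs (5, 6) <= (9, 11) -> finishes; pool += (2, 0) = (11, 11)


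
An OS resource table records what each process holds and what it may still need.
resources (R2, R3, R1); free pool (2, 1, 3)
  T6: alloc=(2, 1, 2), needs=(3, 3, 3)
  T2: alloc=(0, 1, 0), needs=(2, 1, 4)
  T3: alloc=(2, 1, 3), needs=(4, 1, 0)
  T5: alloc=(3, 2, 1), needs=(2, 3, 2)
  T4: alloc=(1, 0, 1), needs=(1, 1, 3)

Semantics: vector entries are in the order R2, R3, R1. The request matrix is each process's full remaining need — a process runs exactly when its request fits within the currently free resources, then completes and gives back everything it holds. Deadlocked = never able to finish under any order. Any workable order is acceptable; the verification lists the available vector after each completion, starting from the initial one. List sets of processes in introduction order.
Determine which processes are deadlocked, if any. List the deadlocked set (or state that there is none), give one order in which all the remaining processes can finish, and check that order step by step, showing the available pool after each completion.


Deadlocked: T6, T3 and T5.
Key observation: after T4, T2 the pool peaks at (3, 2, 4), and each blocked process is short somewhere: T6 on R3; T3 on R2; T5 on R3.
A valid finishing order for the others: T4, T2. Check, step by step:
  pool = (2, 1, 3)
  T4 needs (1, 1, 3) <= (2, 1, 3) -> finishes; pool += (1, 0, 1) = (3, 1, 4)
  T2 needs (2, 1, 4) <= (3, 1, 4) -> finishes; pool += (0, 1, 0) = (3, 2, 4)
The stuck group stays short no matter what:
  blocked: T6 wants (3, 3, 3), pool (3, 2, 4) — not enough R3
  blocked: T3 wants (4, 1, 0), pool (3, 2, 4) — not enough R2
  blocked: T5 wants (2, 3, 2), pool (3, 2, 4) — not enough R3


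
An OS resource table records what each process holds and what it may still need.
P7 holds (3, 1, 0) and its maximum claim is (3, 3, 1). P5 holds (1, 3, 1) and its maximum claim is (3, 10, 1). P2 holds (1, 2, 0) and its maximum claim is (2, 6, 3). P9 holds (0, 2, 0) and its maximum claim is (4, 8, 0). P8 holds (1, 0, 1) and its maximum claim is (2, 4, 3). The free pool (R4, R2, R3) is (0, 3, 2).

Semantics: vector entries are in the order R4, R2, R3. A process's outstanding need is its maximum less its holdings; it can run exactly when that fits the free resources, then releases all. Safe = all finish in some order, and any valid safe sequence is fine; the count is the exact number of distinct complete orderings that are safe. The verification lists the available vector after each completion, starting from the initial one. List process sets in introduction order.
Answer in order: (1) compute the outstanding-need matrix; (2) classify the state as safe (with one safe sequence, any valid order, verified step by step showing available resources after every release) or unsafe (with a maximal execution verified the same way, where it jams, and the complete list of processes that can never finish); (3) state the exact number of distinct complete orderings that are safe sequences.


(1) Outstanding need per process (order R4, R2, R3):
  P7: (0, 2, 1)
  P5: (2, 7, 0)
  P2: (1, 4, 3)
  P9: (4, 6, 0)
  P8: (1, 4, 2)
(2) SAFE. One safe sequence: P7, P8, P2, P9, P5.
Key observation: the order's first zero-slack moment is P8 ((1, 4, 2) needed, (3, 4, 2) free — a requested resource with nothing to spare).
Step-by-step check:
  pool = (0, 3, 2)
  P7 needs (0, 2, 1) <= (0, 3, 2) -> finishes; pool += (3, 1, 0) = (3, 4, 2)
  P8 needs (1, 4, 2) <= (3, 4, 2) -> finishes; pool += (1, 0, 1) = (4, 4, 3)
  P2 needs (1, 4, 3) <= (4, 4, 3) -> finishes; pool += (1, 2, 0) = (5, 6, 3)
  P9 needs (4, 6, 0) <= (5, 6, 3) -> finishes; pool += (0, 2, 0) = (5, 8, 3)
  P5 needs (2, 7, 0) <= (5, 8, 3) -> finishes; pool += (1, 3, 1) = (6, 11, 4)
(3) Precisely 1 of the possible complete orderings is a safe sequence.


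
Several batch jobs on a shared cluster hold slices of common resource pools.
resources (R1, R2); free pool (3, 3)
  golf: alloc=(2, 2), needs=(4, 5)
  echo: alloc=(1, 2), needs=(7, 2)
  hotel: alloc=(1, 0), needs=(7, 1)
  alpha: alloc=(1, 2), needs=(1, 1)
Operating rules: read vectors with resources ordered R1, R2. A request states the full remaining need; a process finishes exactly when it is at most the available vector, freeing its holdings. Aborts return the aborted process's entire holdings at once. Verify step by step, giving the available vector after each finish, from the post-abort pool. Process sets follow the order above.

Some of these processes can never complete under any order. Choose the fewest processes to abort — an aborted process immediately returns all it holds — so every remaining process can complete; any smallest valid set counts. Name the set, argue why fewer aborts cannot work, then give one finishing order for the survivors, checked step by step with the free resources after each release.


Abort echo.
Key observation: hotel could never have finished before the abort; with (1, 2) returned by echo, it fits at step 3.
Minimality: the empty abort set fails — the state is deadlocked as it stands.
One survivor order: alpha, golf, hotel. Step-by-step check (post-abort pool first):
  pool = (4, 5)
  alpha: need (1, 1) fits (4, 5); releases (1, 2), pool now (5, 7)
  golf: need (4, 5) fits (5, 7); releases (2, 2), pool now (7, 9)
  hotel: need (7, 1) fits (7, 9); releases (1, 0), pool now (8, 9)


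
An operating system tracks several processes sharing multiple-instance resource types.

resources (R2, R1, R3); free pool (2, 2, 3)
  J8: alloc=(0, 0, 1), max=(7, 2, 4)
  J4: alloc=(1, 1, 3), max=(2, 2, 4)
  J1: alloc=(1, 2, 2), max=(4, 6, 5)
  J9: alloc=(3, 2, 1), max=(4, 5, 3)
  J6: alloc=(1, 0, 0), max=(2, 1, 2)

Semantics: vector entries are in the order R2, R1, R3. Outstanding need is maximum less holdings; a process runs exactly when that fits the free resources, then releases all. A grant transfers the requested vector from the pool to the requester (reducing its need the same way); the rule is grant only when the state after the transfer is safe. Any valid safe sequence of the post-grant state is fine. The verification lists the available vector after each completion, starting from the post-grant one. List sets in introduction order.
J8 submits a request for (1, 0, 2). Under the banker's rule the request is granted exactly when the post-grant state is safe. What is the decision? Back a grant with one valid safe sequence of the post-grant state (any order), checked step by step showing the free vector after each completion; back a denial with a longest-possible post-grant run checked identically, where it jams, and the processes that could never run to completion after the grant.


GRANT — the state after the grant stays safe, e.g. via J4, J9, J1, J8, J6.
Key observation: post-grant, (1, 2, 1) remains, and an order beginning with J4 completes everyone.
Step-by-step check of the post-grant state:
  pool = (1, 2, 1)
  J4 needs (1, 1, 1) <= (1, 2, 1) -> finishes; pool += (1, 1, 3) = (2, 3, 4)
  J9 needs (1, 3, 2) <= (2, 3, 4) -> finishes; pool += (3, 2, 1) = (5, 5, 5)
  J1 needs (3, 4, 3) <= (5, 5, 5) -> finishes; pool += (1, 2, 2) = (6, 7, 7)
  J8 needs (6, 2, 1) <= (6, 7, 7) -> finishes; pool += (1, 0, 3) = (7, 7, 10)
  J6 needs (1, 1, 2) <= (7, 7, 10) -> finishes; pool += (1, 0, 0) = (8, 7, 10)


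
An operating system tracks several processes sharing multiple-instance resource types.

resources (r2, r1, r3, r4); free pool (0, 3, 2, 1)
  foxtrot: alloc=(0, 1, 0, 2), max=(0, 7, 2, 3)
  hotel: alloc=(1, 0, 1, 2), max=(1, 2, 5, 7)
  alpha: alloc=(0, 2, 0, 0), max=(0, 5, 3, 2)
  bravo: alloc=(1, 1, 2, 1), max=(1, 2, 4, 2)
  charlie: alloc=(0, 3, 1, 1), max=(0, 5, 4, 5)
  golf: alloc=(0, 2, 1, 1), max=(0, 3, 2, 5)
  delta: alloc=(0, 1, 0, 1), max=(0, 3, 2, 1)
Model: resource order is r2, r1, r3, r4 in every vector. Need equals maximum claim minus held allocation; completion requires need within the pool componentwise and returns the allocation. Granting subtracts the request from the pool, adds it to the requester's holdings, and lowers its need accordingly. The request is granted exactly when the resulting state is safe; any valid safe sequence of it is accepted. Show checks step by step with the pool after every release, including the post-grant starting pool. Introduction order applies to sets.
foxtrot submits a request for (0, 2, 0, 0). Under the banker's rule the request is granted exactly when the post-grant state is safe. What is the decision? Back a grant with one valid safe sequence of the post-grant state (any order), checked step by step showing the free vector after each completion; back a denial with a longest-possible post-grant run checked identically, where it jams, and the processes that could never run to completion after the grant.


GRANT: granting preserves safety; a valid post-grant sequence is bravo, delta, alpha, foxtrot, charlie, hotel, golf.
Key observation: (0, 1, 2, 1) free after granting still covers bravo first, and each release covers the next.
Check on the post-grant state, step by step:
  pool = (0, 1, 2, 1)
  run bravo (needs (0, 1, 2, 1), free (0, 1, 2, 1)); after release of (1, 1, 2, 1) the pool is (1, 2, 4, 2)
  run delta (needs (0, 2, 2, 0), free (1, 2, 4, 2)); after release of (0, 1, 0, 1) the pool is (1, 3, 4, 3)
  run alpha (needs (0, 3, 3, 2), free (1, 3, 4, 3)); after release of (0, 2, 0, 0) the pool is (1, 5, 4, 3)
  run foxtrot (needs (0, 4, 2, 1), free (1, 5, 4, 3)); after release of (0, 3, 0, 2) the pool is (1, 8, 4, 5)
  run charlie (needs (0, 2, 3, 4), free (1, 8, 4, 5)); after release of (0, 3, 1, 1) the pool is (1, 11, 5, 6)
  run hotel (needs (0, 2, 4, 5), free (1, 11, 5, 6)); after release of (1, 0, 1, 2) the pool is (2, 11, 6, 8)
  run golf (needs (0, 1, 1, 4), free (2, 11, 6, 8)); after release of (0, 2, 1, 1) the pool is (2, 13, 7, 9)


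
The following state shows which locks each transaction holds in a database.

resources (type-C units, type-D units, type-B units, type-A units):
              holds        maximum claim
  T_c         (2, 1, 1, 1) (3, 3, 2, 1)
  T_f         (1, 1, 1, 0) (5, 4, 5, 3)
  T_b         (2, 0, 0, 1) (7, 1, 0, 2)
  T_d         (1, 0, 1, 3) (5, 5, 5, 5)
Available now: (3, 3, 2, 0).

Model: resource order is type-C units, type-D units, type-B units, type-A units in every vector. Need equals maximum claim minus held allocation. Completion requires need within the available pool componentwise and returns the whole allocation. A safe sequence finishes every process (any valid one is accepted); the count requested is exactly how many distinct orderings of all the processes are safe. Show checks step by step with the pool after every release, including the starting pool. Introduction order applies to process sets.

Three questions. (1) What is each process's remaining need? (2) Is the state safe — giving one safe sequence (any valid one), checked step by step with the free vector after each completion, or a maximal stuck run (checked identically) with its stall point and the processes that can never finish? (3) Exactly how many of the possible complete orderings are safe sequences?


(1) Outstanding need per process (order type-C units, type-D units, type-B units, type-A units):
  T_c: (1, 2, 1, 0)
  T_f: (4, 3, 4, 3)
  T_b: (5, 1, 0, 1)
  T_d: (4, 5, 4, 2)
(2) UNSAFE.
Key observation: T_c, T_b can finish, but then (7, 4, 3, 2) is all there is, and the blocked group's type-B units demands exceed it.
A maximal execution: T_c, T_b — then nothing else fits. Check, step by step:
  pool = (3, 3, 2, 0)
  T_c: need (1, 2, 1, 0) fits (3, 3, 2, 0); releases (2, 1, 1, 1), pool now (5, 4, 3, 1)
  T_b: need (5, 1, 0, 1) fits (5, 4, 3, 1); releases (2, 0, 0, 1), pool now (7, 4, 3, 2)
  T_f still needs (4, 3, 4, 3) but only (7, 4, 3, 2) is free — short on type-B units and type-A units
  T_d still needs (4, 5, 4, 2) but only (7, 4, 3, 2) is free — short on type-D units and type-B units
Permanently blocked: T_f and T_d.
(3) Exactly 0 of the possible complete orderings are safe sequences.


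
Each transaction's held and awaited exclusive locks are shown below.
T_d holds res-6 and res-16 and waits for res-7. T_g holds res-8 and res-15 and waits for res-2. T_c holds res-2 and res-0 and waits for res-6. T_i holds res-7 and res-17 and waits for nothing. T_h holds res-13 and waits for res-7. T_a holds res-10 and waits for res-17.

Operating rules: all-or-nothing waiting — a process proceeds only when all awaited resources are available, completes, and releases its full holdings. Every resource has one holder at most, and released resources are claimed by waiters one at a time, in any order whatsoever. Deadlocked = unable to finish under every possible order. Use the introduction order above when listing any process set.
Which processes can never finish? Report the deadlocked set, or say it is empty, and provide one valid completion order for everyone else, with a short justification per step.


Nothing here is deadlocked.
Key observation: although several processes wait, no cycle exists — each chain bottoms out at a free runner.
A valid finishing order for the others: T_i, T_a, T_d, T_c, T_h, T_g.
Walking it through:
  T_i waits on nothing -> runs at once and releases res-7 and res-17
  T_a: everything it awaited (res-17) is free; runs, freeing res-10
  T_d: everything it awaited (res-7) is free; runs, freeing res-6 and res-16
  T_c: everything it awaited (res-6) is free; runs, freeing res-2 and res-0
  T_h: everything it awaited (res-7) is free; runs, freeing res-13
  T_g: everything it awaited (res-2) is free; runs, freeing res-8 and res-15


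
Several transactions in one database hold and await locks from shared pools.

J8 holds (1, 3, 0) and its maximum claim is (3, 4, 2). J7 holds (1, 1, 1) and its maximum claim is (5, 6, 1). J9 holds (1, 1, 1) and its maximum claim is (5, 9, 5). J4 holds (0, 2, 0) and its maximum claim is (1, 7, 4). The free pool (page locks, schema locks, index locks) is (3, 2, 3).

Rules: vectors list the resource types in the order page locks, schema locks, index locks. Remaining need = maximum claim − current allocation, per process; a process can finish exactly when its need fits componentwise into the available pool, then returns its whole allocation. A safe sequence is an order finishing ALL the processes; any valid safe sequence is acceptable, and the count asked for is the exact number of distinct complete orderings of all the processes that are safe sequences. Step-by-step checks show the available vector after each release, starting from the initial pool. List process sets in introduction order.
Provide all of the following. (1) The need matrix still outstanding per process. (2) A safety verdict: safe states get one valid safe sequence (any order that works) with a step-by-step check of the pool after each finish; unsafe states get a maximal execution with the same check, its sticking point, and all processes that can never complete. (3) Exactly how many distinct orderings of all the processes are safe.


(1) Remaining need (order page locks, schema locks, index locks):
  J8: (2, 1, 2)
  J7: (4, 5, 0)
  J9: (4, 8, 4)
  J4: (1, 5, 4)
(2) The state is SAFE; one workable sequence: J8, J7, J4, J9.
Key observation: reading the order forward, J7 is the first process whose need (4, 5, 0) meets the free pool (4, 5, 3) exactly on a resource it requests.
Walking it through:
  pool = (3, 2, 3)
  run J8 (needs (2, 1, 2), free (3, 2, 3)); after release of (1, 3, 0) the pool is (4, 5, 3)
  run J7 (needs (4, 5, 0), free (4, 5, 3)); after release of (1, 1, 1) the pool is (5, 6, 4)
  run J4 (needs (1, 5, 4), free (5, 6, 4)); after release of (0, 2, 0) the pool is (5, 8, 4)
  run J9 (needs (4, 8, 4), free (5, 8, 4)); after release of (1, 1, 1) the pool is (6, 9, 5)
(3) The exact count: 1 of the possible complete orderings is a safe sequence.


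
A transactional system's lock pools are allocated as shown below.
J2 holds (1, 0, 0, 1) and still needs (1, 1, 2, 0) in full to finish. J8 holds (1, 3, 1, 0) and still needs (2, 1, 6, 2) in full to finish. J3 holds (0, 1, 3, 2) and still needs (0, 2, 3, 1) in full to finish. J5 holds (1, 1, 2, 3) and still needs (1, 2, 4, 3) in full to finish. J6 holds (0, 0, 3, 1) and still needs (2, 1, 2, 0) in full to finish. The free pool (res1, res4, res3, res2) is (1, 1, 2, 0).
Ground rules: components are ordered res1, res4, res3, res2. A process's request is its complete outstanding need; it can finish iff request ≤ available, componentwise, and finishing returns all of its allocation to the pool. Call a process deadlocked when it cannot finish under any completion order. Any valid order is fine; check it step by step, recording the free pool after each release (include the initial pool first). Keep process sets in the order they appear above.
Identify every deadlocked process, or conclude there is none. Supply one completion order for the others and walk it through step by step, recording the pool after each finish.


The deadlocked set is J8, J3 and J5.
Key observation: after J2, J6 the pool peaks at (2, 1, 5, 2), and each blocked process is short somewhere: J8 on res3; J3 on res4; J5 on res4, res2.
One completion order for the rest: J2, J6. Verifying each step:
  pool = (1, 1, 2, 0)
  J2: need (1, 1, 2, 0) fits (1, 1, 2, 0); releases (1, 0, 0, 1), pool now (2, 1, 2, 1)
  J6: need (2, 1, 2, 0) fits (2, 1, 2, 1); releases (0, 0, 3, 1), pool now (2, 1, 5, 2)
The blocked processes can never fit:
  J8 still needs (2, 1, 6, 2) but only (2, 1, 5, 2) is free — short on res3
  J3 still needs (0, 2, 3, 1) but only (2, 1, 5, 2) is free — short on res4
  J5 still needs (1, 2, 4, 3) but only (2, 1, 5, 2) is free — short on res4 and res2


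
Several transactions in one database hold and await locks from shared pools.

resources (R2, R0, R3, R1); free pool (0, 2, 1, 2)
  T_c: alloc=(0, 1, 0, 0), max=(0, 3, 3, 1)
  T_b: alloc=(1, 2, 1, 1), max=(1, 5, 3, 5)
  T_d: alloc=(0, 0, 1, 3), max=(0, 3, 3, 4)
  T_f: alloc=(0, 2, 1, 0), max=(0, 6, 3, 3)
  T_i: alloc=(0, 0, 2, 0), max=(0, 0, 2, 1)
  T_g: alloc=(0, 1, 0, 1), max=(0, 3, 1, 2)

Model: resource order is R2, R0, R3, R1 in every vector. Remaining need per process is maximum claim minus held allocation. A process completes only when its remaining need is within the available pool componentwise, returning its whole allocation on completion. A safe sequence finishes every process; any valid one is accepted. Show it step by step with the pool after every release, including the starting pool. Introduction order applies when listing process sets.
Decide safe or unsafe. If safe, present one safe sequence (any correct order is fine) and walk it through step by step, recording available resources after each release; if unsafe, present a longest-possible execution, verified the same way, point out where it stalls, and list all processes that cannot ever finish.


SAFE, for example via the order T_i, T_g, T_d, T_c, T_f, T_b.
Key observation: reading the order forward, T_g is the first process whose need (0, 2, 1, 1) meets the free pool (0, 2, 3, 2) exactly on a resource it requests.
Verifying each step:
  pool = (0, 2, 1, 2)
  T_i needs (0, 0, 0, 1) <= (0, 2, 1, 2) -> finishes; pool += (0, 0, 2, 0) = (0, 2, 3, 2)
  T_g needs (0, 2, 1, 1) <= (0, 2, 3, 2) -> finishes; pool += (0, 1, 0, 1) = (0, 3, 3, 3)
  T_d needs (0, 3, 2, 1) <= (0, 3, 3, 3) -> finishes; pool += (0, 0, 1, 3) = (0, 3, 4, 6)
  T_c needs (0, 2, 3, 1) <= (0, 3, 4, 6) -> finishes; pool += (0, 1, 0, 0) = (0, 4, 4, 6)
  T_f needs (0, 4, 2, 3) <= (0, 4, 4, 6) -> finishes; pool += (0, 2, 1, 0) = (0, 6, 5, 6)
  T_b needs (0, 3, 2, 4) <= (0, 6, 5, 6) -> finishes; pool += (1, 2, 1, 1) = (1, 8, 6, 7)


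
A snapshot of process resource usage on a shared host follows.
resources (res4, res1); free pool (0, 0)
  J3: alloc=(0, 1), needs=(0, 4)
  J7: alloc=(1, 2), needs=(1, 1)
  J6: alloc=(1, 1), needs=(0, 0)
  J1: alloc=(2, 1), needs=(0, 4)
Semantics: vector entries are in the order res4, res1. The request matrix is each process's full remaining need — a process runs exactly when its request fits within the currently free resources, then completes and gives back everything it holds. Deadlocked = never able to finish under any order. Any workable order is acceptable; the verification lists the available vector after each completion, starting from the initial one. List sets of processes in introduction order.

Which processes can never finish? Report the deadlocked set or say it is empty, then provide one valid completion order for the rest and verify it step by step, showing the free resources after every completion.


Deadlocked: J3 and J1.
Key observation: after J6, J7 complete, (2, 3) is the best the pool ever gets, yet each leftover process wants more res1.
A valid finishing order for the others: J6, J7. Check, step by step:
  pool = (0, 0)
  J6: need (0, 0) fits (0, 0); releases (1, 1), pool now (1, 1)
  J7: need (1, 1) fits (1, 1); releases (1, 2), pool now (2, 3)
None of the blocked processes ever fits:
  J3 still needs (0, 4) but only (2, 3) is free — short on res1
  J1 still needs (0, 4) but only (2, 3) is free — short on res1


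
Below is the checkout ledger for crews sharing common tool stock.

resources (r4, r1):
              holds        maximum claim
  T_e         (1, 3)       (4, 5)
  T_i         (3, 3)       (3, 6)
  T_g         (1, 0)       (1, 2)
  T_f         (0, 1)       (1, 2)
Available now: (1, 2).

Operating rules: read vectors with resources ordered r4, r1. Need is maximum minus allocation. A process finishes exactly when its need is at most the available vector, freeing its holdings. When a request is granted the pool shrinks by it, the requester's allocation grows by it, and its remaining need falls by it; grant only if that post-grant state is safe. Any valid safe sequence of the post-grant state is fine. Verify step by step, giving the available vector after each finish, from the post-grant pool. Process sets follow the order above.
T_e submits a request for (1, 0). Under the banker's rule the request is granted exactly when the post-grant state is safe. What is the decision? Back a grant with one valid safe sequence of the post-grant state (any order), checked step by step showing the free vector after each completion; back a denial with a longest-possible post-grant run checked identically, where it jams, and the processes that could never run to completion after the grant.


GRANT: granting preserves safety; a valid post-grant sequence is T_g, T_f, T_i, T_e.
Key observation: with (0, 2) left after the transfer, T_g can run at once — the state stays safe.
Verifying the post-grant state step by step:
  pool = (0, 2)
  run T_g (needs (0, 2), free (0, 2)); after release of (1, 0) the pool is (1, 2)
  run T_f (needs (1, 1), free (1, 2)); after release of (0, 1) the pool is (1, 3)
  run T_i (needs (0, 3), free (1, 3)); after release of (3, 3) the pool is (4, 6)
  run T_e (needs (2, 2), free (4, 6)); after release of (2, 3) the pool is (6, 9)


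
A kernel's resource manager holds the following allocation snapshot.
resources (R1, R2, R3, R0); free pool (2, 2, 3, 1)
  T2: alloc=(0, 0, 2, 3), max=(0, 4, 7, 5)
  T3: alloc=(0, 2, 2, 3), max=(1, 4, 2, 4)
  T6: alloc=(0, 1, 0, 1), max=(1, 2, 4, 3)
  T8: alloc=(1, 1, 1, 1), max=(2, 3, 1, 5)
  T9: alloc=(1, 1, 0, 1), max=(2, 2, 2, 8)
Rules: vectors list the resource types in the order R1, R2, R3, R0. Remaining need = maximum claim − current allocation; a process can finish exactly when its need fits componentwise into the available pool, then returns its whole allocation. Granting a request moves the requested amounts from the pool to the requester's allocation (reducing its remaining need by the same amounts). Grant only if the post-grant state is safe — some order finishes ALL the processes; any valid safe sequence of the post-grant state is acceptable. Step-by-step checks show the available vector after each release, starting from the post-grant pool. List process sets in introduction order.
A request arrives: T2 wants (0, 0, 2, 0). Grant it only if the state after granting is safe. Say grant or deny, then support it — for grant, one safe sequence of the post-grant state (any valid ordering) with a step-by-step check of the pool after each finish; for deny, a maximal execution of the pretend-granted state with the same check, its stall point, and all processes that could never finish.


GRANT — the state after the grant stays safe, e.g. via T3, T8, T2, T9, T6.
Key observation: (2, 2, 1, 1) free after granting still covers T3 first, and each release covers the next.
Verifying the post-grant state step by step:
  pool = (2, 2, 1, 1)
  T3 needs (1, 2, 0, 1) <= (2, 2, 1, 1) -> finishes; pool += (0, 2, 2, 3) = (2, 4, 3, 4)
  T8 needs (1, 2, 0, 4) <= (2, 4, 3, 4) -> finishes; pool += (1, 1, 1, 1) = (3, 5, 4, 5)
  T2 needs (0, 4, 3, 2) <= (3, 5, 4, 5) -> finishes; pool += (0, 0, 4, 3) = (3, 5, 8, 8)
  T9 needs (1, 1, 2, 7) <= (3, 5, 8, 8) -> finishes; pool += (1, 1, 0, 1) = (4, 6, 8, 9)
  T6 needs (1, 1, 4, 2) <= (4, 6, 8, 9) -> finishes; pool += (0, 1, 0, 1) = (4, 7, 8, 10)


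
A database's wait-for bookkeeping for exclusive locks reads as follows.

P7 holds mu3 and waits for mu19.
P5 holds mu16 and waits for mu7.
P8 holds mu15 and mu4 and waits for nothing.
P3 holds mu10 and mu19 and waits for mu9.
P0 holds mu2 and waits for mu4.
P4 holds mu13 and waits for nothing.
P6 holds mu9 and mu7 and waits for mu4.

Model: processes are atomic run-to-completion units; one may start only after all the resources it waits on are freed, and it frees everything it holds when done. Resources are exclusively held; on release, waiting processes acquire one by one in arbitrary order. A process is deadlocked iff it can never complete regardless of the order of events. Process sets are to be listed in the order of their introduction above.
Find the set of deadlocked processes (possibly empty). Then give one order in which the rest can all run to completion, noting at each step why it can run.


Nothing here is deadlocked.
Key observation: all waits point, directly or indirectly, at processes that can finish, so nothing is permanently blocked.
The rest can finish in the order P8, P6, P5, P4, P0, P3, P7.
Walking it through:
  P8 waits on nothing -> runs at once and releases mu15 and mu4
  run P6 (all its waits — mu4 — are resolved); releases mu9 and mu7
  run P5 (all its waits — mu7 — are resolved); releases mu16
  P4 waits on nothing -> runs at once and releases mu13
  run P0 (all its waits — mu4 — are resolved); releases mu2
  run P3 (all its waits — mu9 — are resolved); releases mu10 and mu19
  run P7 (all its waits — mu19 — are resolved); releases mu3


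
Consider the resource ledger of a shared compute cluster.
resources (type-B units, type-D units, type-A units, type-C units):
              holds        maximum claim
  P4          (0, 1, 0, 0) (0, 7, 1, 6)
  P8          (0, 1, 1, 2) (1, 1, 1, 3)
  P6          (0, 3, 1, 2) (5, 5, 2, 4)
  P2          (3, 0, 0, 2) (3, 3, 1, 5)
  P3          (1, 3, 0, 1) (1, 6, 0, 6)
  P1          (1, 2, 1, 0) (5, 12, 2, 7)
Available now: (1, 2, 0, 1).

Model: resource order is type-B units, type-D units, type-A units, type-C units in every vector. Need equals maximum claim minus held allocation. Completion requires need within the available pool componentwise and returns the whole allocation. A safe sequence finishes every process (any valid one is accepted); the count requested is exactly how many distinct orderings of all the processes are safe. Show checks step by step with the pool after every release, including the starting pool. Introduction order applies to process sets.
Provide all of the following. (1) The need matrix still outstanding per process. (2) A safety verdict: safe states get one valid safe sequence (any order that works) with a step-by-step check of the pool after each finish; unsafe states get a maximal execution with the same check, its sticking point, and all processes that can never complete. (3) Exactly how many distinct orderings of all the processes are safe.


(1) Remaining need (order type-B units, type-D units, type-A units, type-C units):
  P4: (0, 6, 1, 6)
  P8: (1, 0, 0, 1)
  P6: (5, 2, 1, 2)
  P2: (0, 3, 1, 3)
  P3: (0, 3, 0, 5)
  P1: (4, 10, 1, 7)
(2) SAFE — a valid safe sequence is P8, P2, P3, P6, P4, P1.
Key observation: at P8 the run first touches a limit — (1, 0, 0, 1) against (1, 2, 0, 1), exact on a resource it actually requests.
Verifying each step:
  pool = (1, 2, 0, 1)
  P8 needs (1, 0, 0, 1) <= (1, 2, 0, 1) -> finishes; pool += (0, 1, 1, 2) = (1, 3, 1, 3)
  P2 needs (0, 3, 1, 3) <= (1, 3, 1, 3) -> finishes; pool += (3, 0, 0, 2) = (4, 3, 1, 5)
  P3 needs (0, 3, 0, 5) <= (4, 3, 1, 5) -> finishes; pool += (1, 3, 0, 1) = (5, 6, 1, 6)
  P6 needs (5, 2, 1, 2) <= (5, 6, 1, 6) -> finishes; pool += (0, 3, 1, 2) = (5, 9, 2, 8)
  P4 needs (0, 6, 1, 6) <= (5, 9, 2, 8) -> finishes; pool += (0, 1, 0, 0) = (5, 10, 2, 8)
  P1 needs (4, 10, 1, 7) <= (5, 10, 2, 8) -> finishes; pool += (1, 2, 1, 0) = (6, 12, 3, 8)
(3) Exactly 2 of the possible complete orderings are safe sequences.


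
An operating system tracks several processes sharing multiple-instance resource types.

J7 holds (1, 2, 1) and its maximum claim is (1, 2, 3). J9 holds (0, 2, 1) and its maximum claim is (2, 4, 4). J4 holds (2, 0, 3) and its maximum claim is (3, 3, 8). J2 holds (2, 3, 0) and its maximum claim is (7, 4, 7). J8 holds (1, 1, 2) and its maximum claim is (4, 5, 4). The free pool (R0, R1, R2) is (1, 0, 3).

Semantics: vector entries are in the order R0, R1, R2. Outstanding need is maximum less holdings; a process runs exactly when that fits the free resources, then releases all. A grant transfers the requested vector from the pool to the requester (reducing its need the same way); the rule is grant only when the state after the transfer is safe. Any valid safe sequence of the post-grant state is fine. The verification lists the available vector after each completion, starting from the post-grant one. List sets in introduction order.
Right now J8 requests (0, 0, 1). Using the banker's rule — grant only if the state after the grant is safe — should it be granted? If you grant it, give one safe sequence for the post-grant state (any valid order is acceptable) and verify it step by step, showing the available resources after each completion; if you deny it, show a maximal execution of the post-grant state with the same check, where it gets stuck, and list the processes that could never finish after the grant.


DENY. Granting would leave the state unsafe.
Key observation: after J7, J9 the pool peaks at (2, 4, 4), and each blocked process is short somewhere: J4 on R2; J2 on R0, R2; J8 on R0.
Pretend the grant happened; the run J7, J9 goes as far as possible. Verifying each step:
  pool = (1, 0, 2)
  run J7 (needs (0, 0, 2), free (1, 0, 2)); after release of (1, 2, 1) the pool is (2, 2, 3)
  run J9 (needs (2, 2, 3), free (2, 2, 3)); after release of (0, 2, 1) the pool is (2, 4, 4)
  blocked: J4 wants (1, 3, 5), pool (2, 4, 4) — not enough R2
  blocked: J2 wants (5, 1, 7), pool (2, 4, 4) — not enough R0 and R2
  blocked: J8 wants (3, 4, 1), pool (2, 4, 4) — not enough R0
Post-grant, the permanently blocked set is J4, J2 and J8.


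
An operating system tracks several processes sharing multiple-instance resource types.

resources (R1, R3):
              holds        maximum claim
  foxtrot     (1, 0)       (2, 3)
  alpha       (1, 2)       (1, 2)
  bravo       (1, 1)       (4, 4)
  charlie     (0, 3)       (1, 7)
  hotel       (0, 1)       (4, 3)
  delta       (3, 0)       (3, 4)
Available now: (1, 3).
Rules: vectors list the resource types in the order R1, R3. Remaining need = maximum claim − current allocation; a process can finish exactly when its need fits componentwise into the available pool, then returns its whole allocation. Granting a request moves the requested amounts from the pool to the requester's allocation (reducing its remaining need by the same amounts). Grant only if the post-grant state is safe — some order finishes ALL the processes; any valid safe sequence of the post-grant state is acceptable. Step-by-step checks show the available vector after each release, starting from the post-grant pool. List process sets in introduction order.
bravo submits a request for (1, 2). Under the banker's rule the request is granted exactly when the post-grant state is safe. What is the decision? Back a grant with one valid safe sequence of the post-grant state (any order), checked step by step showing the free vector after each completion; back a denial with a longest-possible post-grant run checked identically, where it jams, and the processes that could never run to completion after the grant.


GRANT. The post-grant state is safe; one safe sequence: alpha, foxtrot, bravo, charlie, delta, hotel.
Key observation: post-grant, (0, 1) remains, and an order beginning with alpha completes everyone.
Step-by-step check of the post-grant state:
  pool = (0, 1)
  alpha: need (0, 0) fits (0, 1); releases (1, 2), pool now (1, 3)
  foxtrot: need (1, 3) fits (1, 3); releases (1, 0), pool now (2, 3)
  bravo: need (2, 1) fits (2, 3); releases (2, 3), pool now (4, 6)
  charlie: need (1, 4) fits (4, 6); releases (0, 3), pool now (4, 9)
  delta: need (0, 4) fits (4, 9); releases (3, 0), pool now (7, 9)
  hotel: need (4, 2) fits (7, 9); releases (0, 1), pool now (7, 10)
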